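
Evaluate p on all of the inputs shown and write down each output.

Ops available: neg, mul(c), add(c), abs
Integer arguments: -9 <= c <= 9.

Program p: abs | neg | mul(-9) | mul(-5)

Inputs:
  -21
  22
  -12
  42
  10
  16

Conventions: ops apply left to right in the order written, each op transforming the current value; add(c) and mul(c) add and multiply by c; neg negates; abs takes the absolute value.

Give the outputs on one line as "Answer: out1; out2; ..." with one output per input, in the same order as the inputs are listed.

-945; -990; -540; -1890; -450; -720

Execution, op by op:
  -21 -> 21 -> -21 -> 189 -> -945
  22 -> 22 -> -22 -> 198 -> -990
  -12 -> 12 -> -12 -> 108 -> -540
  42 -> 42 -> -42 -> 378 -> -1890
  10 -> 10 -> -10 -> 90 -> -450
  16 -> 16 -> -16 -> 144 -> -720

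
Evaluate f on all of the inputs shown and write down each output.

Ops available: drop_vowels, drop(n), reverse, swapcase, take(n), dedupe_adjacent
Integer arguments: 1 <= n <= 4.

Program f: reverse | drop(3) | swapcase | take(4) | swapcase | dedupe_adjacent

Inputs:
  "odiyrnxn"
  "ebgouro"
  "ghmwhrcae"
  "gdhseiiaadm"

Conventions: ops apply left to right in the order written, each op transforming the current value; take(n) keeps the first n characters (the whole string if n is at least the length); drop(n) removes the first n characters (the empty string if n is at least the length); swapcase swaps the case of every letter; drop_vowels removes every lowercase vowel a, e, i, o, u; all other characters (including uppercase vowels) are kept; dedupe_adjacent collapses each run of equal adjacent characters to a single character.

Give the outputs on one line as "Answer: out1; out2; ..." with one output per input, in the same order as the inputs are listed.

"ryid"; "ogbe"; "rhwm"; "aie"

Execution, op by op:
  "odiyrnxn" -> "nxnryido" -> "ryido" -> "RYIDO" -> "RYID" -> "ryid" -> "ryid"
  "ebgouro" -> "oruogbe" -> "ogbe" -> "OGBE" -> "OGBE" -> "ogbe" -> "ogbe"
  "ghmwhrcae" -> "eacrhwmhg" -> "rhwmhg" -> "RHWMHG" -> "RHWM" -> "rhwm" -> "rhwm"
  "gdhseiiaadm" -> "mdaaiieshdg" -> "aiieshdg" -> "AIIESHDG" -> "AIIE" -> "aiie" -> "aie"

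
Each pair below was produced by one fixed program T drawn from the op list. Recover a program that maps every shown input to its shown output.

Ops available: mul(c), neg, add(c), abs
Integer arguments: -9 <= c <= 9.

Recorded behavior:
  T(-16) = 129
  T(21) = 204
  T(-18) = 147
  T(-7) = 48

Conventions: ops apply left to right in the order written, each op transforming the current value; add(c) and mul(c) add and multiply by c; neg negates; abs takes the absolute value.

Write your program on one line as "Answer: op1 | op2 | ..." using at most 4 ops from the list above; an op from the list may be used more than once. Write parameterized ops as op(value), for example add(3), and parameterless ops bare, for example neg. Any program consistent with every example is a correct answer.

mul(-9) | add(-9) | add(-6) | abs

Check, running the answer program on each example:
  -16 -> 144 -> 135 -> 129 -> 129
  21 -> -189 -> -198 -> -204 -> 204
  -18 -> 162 -> 153 -> 147 -> 147
  -7 -> 63 -> 54 -> 48 -> 48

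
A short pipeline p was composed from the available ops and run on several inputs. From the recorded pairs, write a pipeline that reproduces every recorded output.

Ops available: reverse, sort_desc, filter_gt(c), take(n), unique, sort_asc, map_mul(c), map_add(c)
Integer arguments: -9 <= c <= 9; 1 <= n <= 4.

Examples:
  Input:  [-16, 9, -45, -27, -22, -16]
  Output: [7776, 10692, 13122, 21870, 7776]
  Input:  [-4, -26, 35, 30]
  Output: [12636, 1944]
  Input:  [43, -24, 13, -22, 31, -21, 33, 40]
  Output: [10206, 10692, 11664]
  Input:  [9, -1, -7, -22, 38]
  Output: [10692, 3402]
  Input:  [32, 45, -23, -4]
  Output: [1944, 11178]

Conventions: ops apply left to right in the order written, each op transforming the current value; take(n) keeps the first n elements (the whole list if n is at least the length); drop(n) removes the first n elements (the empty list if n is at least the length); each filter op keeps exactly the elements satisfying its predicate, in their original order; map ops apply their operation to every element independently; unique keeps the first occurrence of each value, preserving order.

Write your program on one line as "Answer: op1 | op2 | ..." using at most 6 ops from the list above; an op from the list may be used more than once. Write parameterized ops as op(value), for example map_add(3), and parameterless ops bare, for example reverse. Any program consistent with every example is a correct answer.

reverse | map_mul(-9) | filter_gt(9) | map_mul(-6) | map_mul(-9)

Check, running the answer program on each example:
  [-16, 9, -45, -27, -22, -16] -> [-16, -22, -27, -45, 9, -16] -> [144, 198, 243, 405, -81, 144] -> [144, 198, 243, 405, 144] -> [-864, -1188, -1458, -2430, -864] -> [7776, 10692, 13122, 21870, 7776]
  [-4, -26, 35, 30] -> [30, 35, -26, -4] -> [-270, -315, 234, 36] -> [234, 36] -> [-1404, -216] -> [12636, 1944]
  [43, -24, 13, -22, 31, -21, 33, 40] -> [40, 33, -21, 31, -22, 13, -24, 43] -> [-360, -297, 189, -279, 198, -117, 216, -387] -> [189, 198, 216] -> [-1134, -1188, -1296] -> [10206, 10692, 11664]
  [9, -1, -7, -22, 38] -> [38, -22, -7, -1, 9] -> [-342, 198, 63, 9, -81] -> [198, 63] -> [-1188, -378] -> [10692, 3402]
  [32, 45, -23, -4] -> [-4, -23, 45, 32] -> [36, 207, -405, -288] -> [36, 207] -> [-216, -1242] -> [1944, 11178]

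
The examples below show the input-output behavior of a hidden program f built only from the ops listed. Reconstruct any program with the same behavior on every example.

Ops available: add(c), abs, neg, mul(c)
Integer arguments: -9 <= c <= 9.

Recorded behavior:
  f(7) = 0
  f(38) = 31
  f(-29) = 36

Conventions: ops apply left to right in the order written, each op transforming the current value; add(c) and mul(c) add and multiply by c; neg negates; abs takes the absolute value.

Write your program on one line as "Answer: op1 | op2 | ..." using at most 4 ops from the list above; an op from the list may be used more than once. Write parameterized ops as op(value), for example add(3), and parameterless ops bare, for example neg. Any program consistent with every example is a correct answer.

add(-7) | neg | abs

Check, running the answer program on each example:
  7 -> 0 -> 0 -> 0
  38 -> 31 -> -31 -> 31
  -29 -> -36 -> 36 -> 36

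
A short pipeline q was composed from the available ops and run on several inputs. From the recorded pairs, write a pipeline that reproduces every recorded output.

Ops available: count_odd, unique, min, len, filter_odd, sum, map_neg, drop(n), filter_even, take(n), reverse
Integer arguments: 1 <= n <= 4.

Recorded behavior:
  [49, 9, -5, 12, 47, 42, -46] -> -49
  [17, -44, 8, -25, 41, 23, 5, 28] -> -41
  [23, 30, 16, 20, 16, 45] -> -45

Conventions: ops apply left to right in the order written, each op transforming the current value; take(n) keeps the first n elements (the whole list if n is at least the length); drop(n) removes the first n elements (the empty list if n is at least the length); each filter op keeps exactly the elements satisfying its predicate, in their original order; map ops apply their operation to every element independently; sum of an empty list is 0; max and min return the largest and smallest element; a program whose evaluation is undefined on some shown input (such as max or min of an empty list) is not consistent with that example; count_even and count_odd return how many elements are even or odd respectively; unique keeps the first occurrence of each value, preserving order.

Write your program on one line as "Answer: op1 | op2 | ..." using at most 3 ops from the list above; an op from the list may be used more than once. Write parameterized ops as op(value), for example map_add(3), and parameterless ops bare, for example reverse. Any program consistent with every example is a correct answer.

filter_odd | map_neg | min

Check, running the answer program on each example:
  [49, 9, -5, 12, 47, 42, -46] -> [49, 9, -5, 47] -> [-49, -9, 5, -47] -> -49
  [17, -44, 8, -25, 41, 23, 5, 28] -> [17, -25, 41, 23, 5] -> [-17, 25, -41, -23, -5] -> -41
  [23, 30, 16, 20, 16, 45] -> [23, 45] -> [-23, -45] -> -45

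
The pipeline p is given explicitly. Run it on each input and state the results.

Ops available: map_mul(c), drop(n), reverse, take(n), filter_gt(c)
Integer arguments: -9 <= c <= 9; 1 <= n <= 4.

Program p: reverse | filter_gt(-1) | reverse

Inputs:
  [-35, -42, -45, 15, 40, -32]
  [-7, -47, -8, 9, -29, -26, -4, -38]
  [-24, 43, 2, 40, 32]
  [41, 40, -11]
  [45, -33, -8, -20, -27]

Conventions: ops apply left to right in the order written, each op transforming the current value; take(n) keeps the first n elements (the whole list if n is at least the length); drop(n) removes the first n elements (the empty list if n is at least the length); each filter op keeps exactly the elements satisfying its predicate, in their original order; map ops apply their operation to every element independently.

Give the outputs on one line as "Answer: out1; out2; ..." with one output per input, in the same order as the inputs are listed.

[15, 40]; [9]; [43, 2, 40, 32]; [41, 40]; [45]

Execution, op by op:
  [-35, -42, -45, 15, 40, -32] -> [-32, 40, 15, -45, -42, -35] -> [40, 15] -> [15, 40]
  [-7, -47, -8, 9, -29, -26, -4, -38] -> [-38, -4, -26, -29, 9, -8, -47, -7] -> [9] -> [9]
  [-24, 43, 2, 40, 32] -> [32, 40, 2, 43, -24] -> [32, 40, 2, 43] -> [43, 2, 40, 32]
  [41, 40, -11] -> [-11, 40, 41] -> [40, 41] -> [41, 40]
  [45, -33, -8, -20, -27] -> [-27, -20, -8, -33, 45] -> [45] -> [45]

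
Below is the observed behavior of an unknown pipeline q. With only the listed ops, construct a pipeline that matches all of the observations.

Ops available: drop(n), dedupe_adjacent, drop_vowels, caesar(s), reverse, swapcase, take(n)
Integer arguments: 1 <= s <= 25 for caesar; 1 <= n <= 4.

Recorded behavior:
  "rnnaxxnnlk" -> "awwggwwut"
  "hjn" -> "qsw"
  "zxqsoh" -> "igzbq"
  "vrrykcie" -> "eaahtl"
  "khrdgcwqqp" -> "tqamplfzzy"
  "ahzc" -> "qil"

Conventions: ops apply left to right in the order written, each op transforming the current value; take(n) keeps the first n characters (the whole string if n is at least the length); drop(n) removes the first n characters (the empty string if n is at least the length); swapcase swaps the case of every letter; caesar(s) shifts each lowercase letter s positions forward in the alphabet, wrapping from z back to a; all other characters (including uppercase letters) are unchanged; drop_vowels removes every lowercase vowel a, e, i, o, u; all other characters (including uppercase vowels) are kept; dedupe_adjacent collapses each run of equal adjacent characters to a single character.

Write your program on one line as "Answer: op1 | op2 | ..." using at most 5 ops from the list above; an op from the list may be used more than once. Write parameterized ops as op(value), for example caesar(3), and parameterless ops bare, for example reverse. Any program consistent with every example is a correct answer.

reverse | drop_vowels | caesar(5) | caesar(4) | reverse

Check, running the answer program on each example:
  "rnnaxxnnlk" -> "klnnxxannr" -> "klnnxxnnr" -> "pqssccssw" -> "tuwwggwwa" -> "awwggwwut"
  "hjn" -> "njh" -> "njh" -> "som" -> "wsq" -> "qsw"
  "zxqsoh" -> "hosqxz" -> "hsqxz" -> "mxvce" -> "qbzgi" -> "igzbq"
  "vrrykcie" -> "eickyrrv" -> "ckyrrv" -> "hpdwwa" -> "lthaae" -> "eaahtl"
  "khrdgcwqqp" -> "pqqwcgdrhk" -> "pqqwcgdrhk" -> "uvvbhliwmp" -> "yzzflpmaqt" -> "tqamplfzzy"
  "ahzc" -> "czha" -> "czh" -> "hem" -> "liq" -> "qil"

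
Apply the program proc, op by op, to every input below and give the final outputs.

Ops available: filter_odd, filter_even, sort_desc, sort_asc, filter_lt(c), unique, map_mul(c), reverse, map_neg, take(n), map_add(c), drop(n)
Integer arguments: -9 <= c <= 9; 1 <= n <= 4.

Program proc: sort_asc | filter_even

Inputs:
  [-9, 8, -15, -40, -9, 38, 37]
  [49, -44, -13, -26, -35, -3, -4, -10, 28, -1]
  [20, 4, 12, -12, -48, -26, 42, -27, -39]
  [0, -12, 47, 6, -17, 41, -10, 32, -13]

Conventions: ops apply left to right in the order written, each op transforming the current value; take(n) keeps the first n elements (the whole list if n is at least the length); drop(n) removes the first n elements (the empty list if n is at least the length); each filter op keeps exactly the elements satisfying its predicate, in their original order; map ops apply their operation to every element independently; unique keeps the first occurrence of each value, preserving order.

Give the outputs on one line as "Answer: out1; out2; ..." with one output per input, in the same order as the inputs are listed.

[-40, 8, 38]; [-44, -26, -10, -4, 28]; [-48, -26, -12, 4, 12, 20, 42]; [-12, -10, 0, 6, 32]

Execution, op by op:
  [-9, 8, -15, -40, -9, 38, 37] -> [-40, -15, -9, -9, 8, 37, 38] -> [-40, 8, 38]
  [49, -44, -13, -26, -35, -3, -4, -10, 28, -1] -> [-44, -35, -26, -13, -10, -4, -3, -1, 28, 49] -> [-44, -26, -10, -4, 28]
  [20, 4, 12, -12, -48, -26, 42, -27, -39] -> [-48, -39, -27, -26, -12, 4, 12, 20, 42] -> [-48, -26, -12, 4, 12, 20, 42]
  [0, -12, 47, 6, -17, 41, -10, 32, -13] -> [-17, -13, -12, -10, 0, 6, 32, 41, 47] -> [-12, -10, 0, 6, 32]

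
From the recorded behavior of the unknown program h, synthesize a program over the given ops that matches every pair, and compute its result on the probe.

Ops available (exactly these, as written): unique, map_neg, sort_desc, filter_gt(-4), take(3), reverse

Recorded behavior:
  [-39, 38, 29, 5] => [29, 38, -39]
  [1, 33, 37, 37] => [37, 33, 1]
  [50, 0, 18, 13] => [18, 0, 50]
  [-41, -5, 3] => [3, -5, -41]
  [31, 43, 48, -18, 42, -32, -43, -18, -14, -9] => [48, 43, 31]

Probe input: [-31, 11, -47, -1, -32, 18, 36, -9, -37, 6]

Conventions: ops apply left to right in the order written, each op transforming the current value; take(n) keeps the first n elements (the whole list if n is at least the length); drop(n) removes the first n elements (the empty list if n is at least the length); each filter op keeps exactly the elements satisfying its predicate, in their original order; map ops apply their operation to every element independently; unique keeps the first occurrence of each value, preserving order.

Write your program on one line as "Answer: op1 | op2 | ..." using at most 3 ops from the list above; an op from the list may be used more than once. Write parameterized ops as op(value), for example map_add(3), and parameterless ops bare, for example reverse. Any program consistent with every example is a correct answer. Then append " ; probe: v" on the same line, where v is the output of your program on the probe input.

take(3) | reverse ; probe: [-47, 11, -31]

Check, running the answer program on each example:
  [-39, 38, 29, 5] -> [-39, 38, 29] -> [29, 38, -39]
  [1, 33, 37, 37] -> [1, 33, 37] -> [37, 33, 1]
  [50, 0, 18, 13] -> [50, 0, 18] -> [18, 0, 50]
  [-41, -5, 3] -> [-41, -5, 3] -> [3, -5, -41]
  [31, 43, 48, -18, 42, -32, -43, -18, -14, -9] -> [31, 43, 48] -> [48, 43, 31]
  probe: [-31, 11, -47, -1, -32, 18, 36, -9, -37, 6] -> [-31, 11, -47] -> [-47, 11, -31]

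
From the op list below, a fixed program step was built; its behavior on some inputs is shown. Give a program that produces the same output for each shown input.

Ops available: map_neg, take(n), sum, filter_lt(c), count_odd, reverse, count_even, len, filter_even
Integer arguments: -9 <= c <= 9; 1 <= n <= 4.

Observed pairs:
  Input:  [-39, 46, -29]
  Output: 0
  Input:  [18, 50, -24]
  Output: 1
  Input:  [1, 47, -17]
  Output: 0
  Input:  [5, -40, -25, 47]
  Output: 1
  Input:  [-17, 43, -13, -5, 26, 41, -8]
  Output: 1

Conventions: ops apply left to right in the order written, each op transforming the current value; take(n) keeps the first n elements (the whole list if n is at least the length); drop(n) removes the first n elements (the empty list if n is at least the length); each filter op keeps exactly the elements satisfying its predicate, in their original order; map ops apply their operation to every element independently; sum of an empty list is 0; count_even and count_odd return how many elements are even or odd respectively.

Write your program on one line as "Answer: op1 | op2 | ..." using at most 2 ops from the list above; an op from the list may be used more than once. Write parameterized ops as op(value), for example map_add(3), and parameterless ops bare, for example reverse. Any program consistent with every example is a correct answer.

filter_lt(-7) | count_even

Check, running the answer program on each example:
  [-39, 46, -29] -> [-39, -29] -> 0
  [18, 50, -24] -> [-24] -> 1
  [1, 47, -17] -> [-17] -> 0
  [5, -40, -25, 47] -> [-40, -25] -> 1
  [-17, 43, -13, -5, 26, 41, -8] -> [-17, -13, -8] -> 1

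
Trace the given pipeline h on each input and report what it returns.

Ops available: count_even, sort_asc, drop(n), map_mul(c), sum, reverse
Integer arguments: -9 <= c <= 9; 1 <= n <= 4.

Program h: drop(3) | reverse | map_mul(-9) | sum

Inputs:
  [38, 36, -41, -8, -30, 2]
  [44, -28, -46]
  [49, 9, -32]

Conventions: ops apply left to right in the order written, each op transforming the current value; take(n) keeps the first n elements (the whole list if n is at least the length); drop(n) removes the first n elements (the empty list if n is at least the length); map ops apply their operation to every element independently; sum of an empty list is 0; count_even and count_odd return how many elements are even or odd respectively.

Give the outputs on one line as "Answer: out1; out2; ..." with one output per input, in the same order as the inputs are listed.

324; 0; 0

Execution, op by op:
  [38, 36, -41, -8, -30, 2] -> [-8, -30, 2] -> [2, -30, -8] -> [-18, 270, 72] -> 324
  [44, -28, -46] -> [] -> [] -> [] -> 0
  [49, 9, -32] -> [] -> [] -> [] -> 0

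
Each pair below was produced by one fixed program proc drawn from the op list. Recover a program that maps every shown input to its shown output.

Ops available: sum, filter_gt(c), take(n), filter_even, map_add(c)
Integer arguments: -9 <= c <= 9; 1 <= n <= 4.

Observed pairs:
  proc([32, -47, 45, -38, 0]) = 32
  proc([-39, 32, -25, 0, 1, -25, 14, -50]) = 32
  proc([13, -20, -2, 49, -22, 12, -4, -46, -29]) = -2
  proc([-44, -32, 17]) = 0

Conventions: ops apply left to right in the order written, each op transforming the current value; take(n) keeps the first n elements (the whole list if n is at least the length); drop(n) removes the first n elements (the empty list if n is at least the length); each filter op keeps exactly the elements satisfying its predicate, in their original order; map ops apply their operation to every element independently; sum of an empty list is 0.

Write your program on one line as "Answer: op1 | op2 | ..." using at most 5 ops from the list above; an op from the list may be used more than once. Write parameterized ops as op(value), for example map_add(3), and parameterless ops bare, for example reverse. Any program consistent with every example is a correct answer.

filter_gt(-4) | take(2) | filter_even | sum

Check, running the answer program on each example:
  [32, -47, 45, -38, 0] -> [32, 45, 0] -> [32, 45] -> [32] -> 32
  [-39, 32, -25, 0, 1, -25, 14, -50] -> [32, 0, 1, 14] -> [32, 0] -> [32, 0] -> 32
  [13, -20, -2, 49, -22, 12, -4, -46, -29] -> [13, -2, 49, 12] -> [13, -2] -> [-2] -> -2
  [-44, -32, 17] -> [17] -> [17] -> [] -> 0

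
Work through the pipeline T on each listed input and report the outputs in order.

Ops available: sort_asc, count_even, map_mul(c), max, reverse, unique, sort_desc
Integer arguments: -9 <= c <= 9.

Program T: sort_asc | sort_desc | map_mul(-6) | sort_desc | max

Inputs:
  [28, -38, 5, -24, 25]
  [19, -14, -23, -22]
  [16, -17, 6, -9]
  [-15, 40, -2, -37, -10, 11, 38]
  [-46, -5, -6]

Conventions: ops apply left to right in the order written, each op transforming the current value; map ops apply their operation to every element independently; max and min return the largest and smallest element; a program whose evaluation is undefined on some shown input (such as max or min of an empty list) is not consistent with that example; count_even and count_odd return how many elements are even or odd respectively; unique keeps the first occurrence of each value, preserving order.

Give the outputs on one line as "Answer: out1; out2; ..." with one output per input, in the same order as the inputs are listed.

228; 138; 102; 222; 276

Execution, op by op:
  [28, -38, 5, -24, 25] -> [-38, -24, 5, 25, 28] -> [28, 25, 5, -24, -38] -> [-168, -150, -30, 144, 228] -> [228, 144, -30, -150, -168] -> 228
  [19, -14, -23, -22] -> [-23, -22, -14, 19] -> [19, -14, -22, -23] -> [-114, 84, 132, 138] -> [138, 132, 84, -114] -> 138
  [16, -17, 6, -9] -> [-17, -9, 6, 16] -> [16, 6, -9, -17] -> [-96, -36, 54, 102] -> [102, 54, -36, -96] -> 102
  [-15, 40, -2, -37, -10, 11, 38] -> [-37, -15, -10, -2, 11, 38, 40] -> [40, 38, 11, -2, -10, -15, -37] -> [-240, -228, -66, 12, 60, 90, 222] -> [222, 90, 60, 12, -66, -228, -240] -> 222
  [-46, -5, -6] -> [-46, -6, -5] -> [-5, -6, -46] -> [30, 36, 276] -> [276, 36, 30] -> 276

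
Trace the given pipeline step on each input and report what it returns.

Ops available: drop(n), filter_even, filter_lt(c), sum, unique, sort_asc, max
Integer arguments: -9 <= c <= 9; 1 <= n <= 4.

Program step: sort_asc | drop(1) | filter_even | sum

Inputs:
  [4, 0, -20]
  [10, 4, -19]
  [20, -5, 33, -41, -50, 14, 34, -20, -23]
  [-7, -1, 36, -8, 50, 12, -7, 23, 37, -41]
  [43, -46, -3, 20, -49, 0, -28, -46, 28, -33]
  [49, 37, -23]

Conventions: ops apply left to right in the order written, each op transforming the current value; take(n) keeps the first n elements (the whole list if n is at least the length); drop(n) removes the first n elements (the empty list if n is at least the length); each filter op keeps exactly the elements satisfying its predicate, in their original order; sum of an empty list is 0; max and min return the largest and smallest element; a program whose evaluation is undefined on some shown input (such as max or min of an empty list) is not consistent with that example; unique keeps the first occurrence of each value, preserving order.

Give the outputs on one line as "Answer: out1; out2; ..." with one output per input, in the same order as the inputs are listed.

4; 14; 48; 90; -72; 0

Execution, op by op:
  [4, 0, -20] -> [-20, 0, 4] -> [0, 4] -> [0, 4] -> 4
  [10, 4, -19] -> [-19, 4, 10] -> [4, 10] -> [4, 10] -> 14
  [20, -5, 33, -41, -50, 14, 34, -20, -23] -> [-50, -41, -23, -20, -5, 14, 20, 33, 34] -> [-41, -23, -20, -5, 14, 20, 33, 34] -> [-20, 14, 20, 34] -> 48
  [-7, -1, 36, -8, 50, 12, -7, 23, 37, -41] -> [-41, -8, -7, -7, -1, 12, 23, 36, 37, 50] -> [-8, -7, -7, -1, 12, 23, 36, 37, 50] -> [-8, 12, 36, 50] -> 90
  [43, -46, -3, 20, -49, 0, -28, -46, 28, -33] -> [-49, -46, -46, -33, -28, -3, 0, 20, 28, 43] -> [-46, -46, -33, -28, -3, 0, 20, 28, 43] -> [-46, -46, -28, 0, 20, 28] -> -72
  [49, 37, -23] -> [-23, 37, 49] -> [37, 49] -> [] -> 0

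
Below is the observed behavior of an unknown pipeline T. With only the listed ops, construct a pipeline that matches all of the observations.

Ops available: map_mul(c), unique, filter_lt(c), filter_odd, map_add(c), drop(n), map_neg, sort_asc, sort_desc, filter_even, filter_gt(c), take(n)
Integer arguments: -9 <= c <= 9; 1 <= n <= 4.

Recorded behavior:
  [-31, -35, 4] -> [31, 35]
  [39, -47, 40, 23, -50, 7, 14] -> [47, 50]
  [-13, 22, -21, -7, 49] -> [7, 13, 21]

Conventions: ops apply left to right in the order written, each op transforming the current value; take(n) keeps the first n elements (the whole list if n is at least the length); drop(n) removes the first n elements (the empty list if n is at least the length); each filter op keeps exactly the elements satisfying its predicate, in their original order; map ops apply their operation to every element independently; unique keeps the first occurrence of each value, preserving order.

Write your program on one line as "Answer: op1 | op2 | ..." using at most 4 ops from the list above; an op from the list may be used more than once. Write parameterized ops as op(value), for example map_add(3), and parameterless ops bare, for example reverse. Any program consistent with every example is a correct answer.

map_neg | sort_asc | filter_gt(3)

Check, running the answer program on each example:
  [-31, -35, 4] -> [31, 35, -4] -> [-4, 31, 35] -> [31, 35]
  [39, -47, 40, 23, -50, 7, 14] -> [-39, 47, -40, -23, 50, -7, -14] -> [-40, -39, -23, -14, -7, 47, 50] -> [47, 50]
  [-13, 22, -21, -7, 49] -> [13, -22, 21, 7, -49] -> [-49, -22, 7, 13, 21] -> [7, 13, 21]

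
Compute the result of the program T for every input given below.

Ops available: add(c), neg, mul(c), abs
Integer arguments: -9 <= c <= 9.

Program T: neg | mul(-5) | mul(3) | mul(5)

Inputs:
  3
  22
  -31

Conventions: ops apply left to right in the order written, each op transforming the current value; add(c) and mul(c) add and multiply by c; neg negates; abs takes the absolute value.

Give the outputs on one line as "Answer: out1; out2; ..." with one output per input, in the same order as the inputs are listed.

Execution, op by op:
  3 -> -3 -> 15 -> 45 -> 225
  22 -> -22 -> 110 -> 330 -> 1650
  -31 -> 31 -> -155 -> -465 -> -2325

225; 1650; -2325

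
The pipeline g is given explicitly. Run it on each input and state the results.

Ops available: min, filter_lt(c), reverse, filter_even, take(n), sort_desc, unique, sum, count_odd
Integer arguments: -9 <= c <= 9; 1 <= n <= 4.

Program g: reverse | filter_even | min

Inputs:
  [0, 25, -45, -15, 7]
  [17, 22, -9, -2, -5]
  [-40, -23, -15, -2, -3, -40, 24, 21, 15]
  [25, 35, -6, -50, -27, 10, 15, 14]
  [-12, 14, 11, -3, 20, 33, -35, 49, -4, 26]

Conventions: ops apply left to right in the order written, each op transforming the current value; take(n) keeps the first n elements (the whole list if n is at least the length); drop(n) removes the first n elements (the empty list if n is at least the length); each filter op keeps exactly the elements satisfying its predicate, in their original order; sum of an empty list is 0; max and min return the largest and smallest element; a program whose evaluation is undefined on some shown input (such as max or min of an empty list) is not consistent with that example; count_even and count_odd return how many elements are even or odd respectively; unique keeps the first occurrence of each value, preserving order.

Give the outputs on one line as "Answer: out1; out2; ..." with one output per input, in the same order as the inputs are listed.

Execution, op by op:
  [0, 25, -45, -15, 7] -> [7, -15, -45, 25, 0] -> [0] -> 0
  [17, 22, -9, -2, -5] -> [-5, -2, -9, 22, 17] -> [-2, 22] -> -2
  [-40, -23, -15, -2, -3, -40, 24, 21, 15] -> [15, 21, 24, -40, -3, -2, -15, -23, -40] -> [24, -40, -2, -40] -> -40
  [25, 35, -6, -50, -27, 10, 15, 14] -> [14, 15, 10, -27, -50, -6, 35, 25] -> [14, 10, -50, -6] -> -50
  [-12, 14, 11, -3, 20, 33, -35, 49, -4, 26] -> [26, -4, 49, -35, 33, 20, -3, 11, 14, -12] -> [26, -4, 20, 14, -12] -> -12

0; -2; -40; -50; -12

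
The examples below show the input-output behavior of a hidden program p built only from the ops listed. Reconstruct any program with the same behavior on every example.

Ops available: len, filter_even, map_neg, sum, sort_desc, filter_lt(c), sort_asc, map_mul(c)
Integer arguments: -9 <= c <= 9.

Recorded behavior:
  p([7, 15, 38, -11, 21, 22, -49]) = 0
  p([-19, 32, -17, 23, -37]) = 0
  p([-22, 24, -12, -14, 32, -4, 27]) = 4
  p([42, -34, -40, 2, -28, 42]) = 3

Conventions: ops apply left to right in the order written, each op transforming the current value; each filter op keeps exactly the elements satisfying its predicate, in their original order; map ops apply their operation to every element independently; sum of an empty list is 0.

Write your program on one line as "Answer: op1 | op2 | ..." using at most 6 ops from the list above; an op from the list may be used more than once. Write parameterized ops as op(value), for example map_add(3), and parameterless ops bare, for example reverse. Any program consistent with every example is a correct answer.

map_neg | map_mul(-5) | filter_lt(0) | filter_even | len

Check, running the answer program on each example:
  [7, 15, 38, -11, 21, 22, -49] -> [-7, -15, -38, 11, -21, -22, 49] -> [35, 75, 190, -55, 105, 110, -245] -> [-55, -245] -> [] -> 0
  [-19, 32, -17, 23, -37] -> [19, -32, 17, -23, 37] -> [-95, 160, -85, 115, -185] -> [-95, -85, -185] -> [] -> 0
  [-22, 24, -12, -14, 32, -4, 27] -> [22, -24, 12, 14, -32, 4, -27] -> [-110, 120, -60, -70, 160, -20, 135] -> [-110, -60, -70, -20] -> [-110, -60, -70, -20] -> 4
  [42, -34, -40, 2, -28, 42] -> [-42, 34, 40, -2, 28, -42] -> [210, -170, -200, 10, -140, 210] -> [-170, -200, -140] -> [-170, -200, -140] -> 3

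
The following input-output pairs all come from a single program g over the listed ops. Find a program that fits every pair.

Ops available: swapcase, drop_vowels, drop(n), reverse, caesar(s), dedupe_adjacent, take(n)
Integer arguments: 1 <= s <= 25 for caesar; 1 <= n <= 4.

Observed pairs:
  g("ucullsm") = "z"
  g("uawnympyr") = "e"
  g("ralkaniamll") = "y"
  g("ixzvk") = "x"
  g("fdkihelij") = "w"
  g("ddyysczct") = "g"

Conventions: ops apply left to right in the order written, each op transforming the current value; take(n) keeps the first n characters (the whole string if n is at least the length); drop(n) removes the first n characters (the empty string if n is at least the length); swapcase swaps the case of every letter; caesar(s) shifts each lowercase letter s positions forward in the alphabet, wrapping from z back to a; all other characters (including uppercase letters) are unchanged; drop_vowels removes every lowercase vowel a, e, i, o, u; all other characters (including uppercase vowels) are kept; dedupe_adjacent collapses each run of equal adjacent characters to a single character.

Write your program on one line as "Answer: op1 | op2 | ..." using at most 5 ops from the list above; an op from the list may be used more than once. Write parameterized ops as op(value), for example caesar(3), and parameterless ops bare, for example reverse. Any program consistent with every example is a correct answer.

caesar(13) | reverse | take(3) | take(1)

Check, running the answer program on each example:
  "ucullsm" -> "hphyyfz" -> "zfyyhph" -> "zfy" -> "z"
  "uawnympyr" -> "hnjalzcle" -> "elczlajnh" -> "elc" -> "e"
  "ralkaniamll" -> "enyxnavnzyy" -> "yyznvanxyne" -> "yyz" -> "y"
  "ixzvk" -> "vkmix" -> "ximkv" -> "xim" -> "x"
  "fdkihelij" -> "sqxvuryvw" -> "wvyruvxqs" -> "wvy" -> "w"
  "ddyysczct" -> "qqllfpmpg" -> "gpmpfllqq" -> "gpm" -> "g"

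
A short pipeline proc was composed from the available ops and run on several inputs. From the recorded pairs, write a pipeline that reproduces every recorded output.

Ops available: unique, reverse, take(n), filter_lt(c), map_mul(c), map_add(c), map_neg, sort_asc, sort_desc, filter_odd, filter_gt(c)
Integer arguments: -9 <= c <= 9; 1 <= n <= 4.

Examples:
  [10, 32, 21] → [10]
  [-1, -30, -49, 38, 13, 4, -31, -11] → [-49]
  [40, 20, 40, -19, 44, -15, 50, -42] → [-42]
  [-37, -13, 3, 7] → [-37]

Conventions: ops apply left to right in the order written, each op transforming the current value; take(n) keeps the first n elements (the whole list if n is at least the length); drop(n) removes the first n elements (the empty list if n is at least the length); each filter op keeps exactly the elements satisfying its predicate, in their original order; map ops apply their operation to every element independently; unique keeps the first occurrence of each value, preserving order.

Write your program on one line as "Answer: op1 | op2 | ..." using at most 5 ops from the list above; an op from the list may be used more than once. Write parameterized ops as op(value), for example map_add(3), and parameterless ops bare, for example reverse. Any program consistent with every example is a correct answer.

unique | reverse | sort_asc | take(1)

Check, running the answer program on each example:
  [10, 32, 21] -> [10, 32, 21] -> [21, 32, 10] -> [10, 21, 32] -> [10]
  [-1, -30, -49, 38, 13, 4, -31, -11] -> [-1, -30, -49, 38, 13, 4, -31, -11] -> [-11, -31, 4, 13, 38, -49, -30, -1] -> [-49, -31, -30, -11, -1, 4, 13, 38] -> [-49]
  [40, 20, 40, -19, 44, -15, 50, -42] -> [40, 20, -19, 44, -15, 50, -42] -> [-42, 50, -15, 44, -19, 20, 40] -> [-42, -19, -15, 20, 40, 44, 50] -> [-42]
  [-37, -13, 3, 7] -> [-37, -13, 3, 7] -> [7, 3, -13, -37] -> [-37, -13, 3, 7] -> [-37]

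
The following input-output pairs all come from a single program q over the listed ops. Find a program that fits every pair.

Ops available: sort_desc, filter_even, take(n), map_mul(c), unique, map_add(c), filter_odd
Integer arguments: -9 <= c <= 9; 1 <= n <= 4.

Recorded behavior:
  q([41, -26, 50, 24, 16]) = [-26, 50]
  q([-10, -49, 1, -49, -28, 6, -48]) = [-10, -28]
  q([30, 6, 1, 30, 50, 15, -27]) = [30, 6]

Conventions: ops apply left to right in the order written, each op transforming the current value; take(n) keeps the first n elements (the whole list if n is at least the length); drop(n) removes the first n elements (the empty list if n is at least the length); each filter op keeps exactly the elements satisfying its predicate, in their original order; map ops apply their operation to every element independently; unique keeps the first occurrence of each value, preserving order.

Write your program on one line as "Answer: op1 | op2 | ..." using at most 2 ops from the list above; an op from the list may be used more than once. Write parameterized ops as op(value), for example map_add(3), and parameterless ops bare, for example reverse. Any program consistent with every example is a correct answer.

filter_even | take(2)

Check, running the answer program on each example:
  [41, -26, 50, 24, 16] -> [-26, 50, 24, 16] -> [-26, 50]
  [-10, -49, 1, -49, -28, 6, -48] -> [-10, -28, 6, -48] -> [-10, -28]
  [30, 6, 1, 30, 50, 15, -27] -> [30, 6, 30, 50] -> [30, 6]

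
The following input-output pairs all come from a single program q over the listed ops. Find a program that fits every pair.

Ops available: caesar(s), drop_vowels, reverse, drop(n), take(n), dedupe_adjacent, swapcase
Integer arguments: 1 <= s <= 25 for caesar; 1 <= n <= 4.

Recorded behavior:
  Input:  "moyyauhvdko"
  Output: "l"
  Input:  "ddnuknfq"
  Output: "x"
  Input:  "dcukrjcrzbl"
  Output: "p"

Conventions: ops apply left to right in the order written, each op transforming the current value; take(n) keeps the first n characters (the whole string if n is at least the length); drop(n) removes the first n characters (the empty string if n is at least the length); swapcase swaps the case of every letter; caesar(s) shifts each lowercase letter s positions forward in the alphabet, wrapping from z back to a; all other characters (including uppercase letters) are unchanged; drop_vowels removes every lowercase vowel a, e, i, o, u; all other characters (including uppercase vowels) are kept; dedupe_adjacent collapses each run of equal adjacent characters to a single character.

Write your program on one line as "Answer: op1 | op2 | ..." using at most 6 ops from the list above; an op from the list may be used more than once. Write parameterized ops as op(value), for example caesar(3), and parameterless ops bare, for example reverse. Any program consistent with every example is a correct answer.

drop_vowels | dedupe_adjacent | caesar(13) | drop(1) | drop_vowels | take(1)

Check, running the answer program on each example:
  "moyyauhvdko" -> "myyhvdk" -> "myhvdk" -> "zluiqx" -> "luiqx" -> "lqx" -> "l"
  "ddnuknfq" -> "ddnknfq" -> "dnknfq" -> "qaxasd" -> "axasd" -> "xsd" -> "x"
  "dcukrjcrzbl" -> "dckrjcrzbl" -> "dckrjcrzbl" -> "qpxewpemoy" -> "pxewpemoy" -> "pxwpmy" -> "p"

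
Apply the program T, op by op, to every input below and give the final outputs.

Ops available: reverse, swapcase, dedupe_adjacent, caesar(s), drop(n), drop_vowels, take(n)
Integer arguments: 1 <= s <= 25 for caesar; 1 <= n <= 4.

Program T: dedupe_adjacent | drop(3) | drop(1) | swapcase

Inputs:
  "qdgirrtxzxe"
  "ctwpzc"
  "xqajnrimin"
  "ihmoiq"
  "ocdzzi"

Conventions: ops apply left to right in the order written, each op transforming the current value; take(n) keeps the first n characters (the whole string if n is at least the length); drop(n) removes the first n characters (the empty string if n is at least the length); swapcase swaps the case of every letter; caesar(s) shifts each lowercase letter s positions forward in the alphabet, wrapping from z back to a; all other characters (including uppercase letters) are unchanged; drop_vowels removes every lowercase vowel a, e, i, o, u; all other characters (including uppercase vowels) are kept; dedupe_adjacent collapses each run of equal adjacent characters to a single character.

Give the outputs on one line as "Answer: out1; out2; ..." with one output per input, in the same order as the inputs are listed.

"RTXZXE"; "ZC"; "NRIMIN"; "IQ"; "I"

Execution, op by op:
  "qdgirrtxzxe" -> "qdgirtxzxe" -> "irtxzxe" -> "rtxzxe" -> "RTXZXE"
  "ctwpzc" -> "ctwpzc" -> "pzc" -> "zc" -> "ZC"
  "xqajnrimin" -> "xqajnrimin" -> "jnrimin" -> "nrimin" -> "NRIMIN"
  "ihmoiq" -> "ihmoiq" -> "oiq" -> "iq" -> "IQ"
  "ocdzzi" -> "ocdzi" -> "zi" -> "i" -> "I"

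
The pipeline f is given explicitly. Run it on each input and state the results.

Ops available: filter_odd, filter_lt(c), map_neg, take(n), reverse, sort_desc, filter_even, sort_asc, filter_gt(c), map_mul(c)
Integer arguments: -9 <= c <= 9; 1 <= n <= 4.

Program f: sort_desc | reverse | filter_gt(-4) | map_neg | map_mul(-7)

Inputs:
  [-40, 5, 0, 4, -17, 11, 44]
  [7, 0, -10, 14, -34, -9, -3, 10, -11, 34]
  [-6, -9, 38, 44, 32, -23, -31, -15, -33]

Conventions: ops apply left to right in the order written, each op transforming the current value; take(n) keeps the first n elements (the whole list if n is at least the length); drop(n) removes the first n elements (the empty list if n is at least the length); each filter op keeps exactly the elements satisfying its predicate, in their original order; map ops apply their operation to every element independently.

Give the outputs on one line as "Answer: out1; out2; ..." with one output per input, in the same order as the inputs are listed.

[0, 28, 35, 77, 308]; [-21, 0, 49, 70, 98, 238]; [224, 266, 308]

Execution, op by op:
  [-40, 5, 0, 4, -17, 11, 44] -> [44, 11, 5, 4, 0, -17, -40] -> [-40, -17, 0, 4, 5, 11, 44] -> [0, 4, 5, 11, 44] -> [0, -4, -5, -11, -44] -> [0, 28, 35, 77, 308]
  [7, 0, -10, 14, -34, -9, -3, 10, -11, 34] -> [34, 14, 10, 7, 0, -3, -9, -10, -11, -34] -> [-34, -11, -10, -9, -3, 0, 7, 10, 14, 34] -> [-3, 0, 7, 10, 14, 34] -> [3, 0, -7, -10, -14, -34] -> [-21, 0, 49, 70, 98, 238]
  [-6, -9, 38, 44, 32, -23, -31, -15, -33] -> [44, 38, 32, -6, -9, -15, -23, -31, -33] -> [-33, -31, -23, -15, -9, -6, 32, 38, 44] -> [32, 38, 44] -> [-32, -38, -44] -> [224, 266, 308]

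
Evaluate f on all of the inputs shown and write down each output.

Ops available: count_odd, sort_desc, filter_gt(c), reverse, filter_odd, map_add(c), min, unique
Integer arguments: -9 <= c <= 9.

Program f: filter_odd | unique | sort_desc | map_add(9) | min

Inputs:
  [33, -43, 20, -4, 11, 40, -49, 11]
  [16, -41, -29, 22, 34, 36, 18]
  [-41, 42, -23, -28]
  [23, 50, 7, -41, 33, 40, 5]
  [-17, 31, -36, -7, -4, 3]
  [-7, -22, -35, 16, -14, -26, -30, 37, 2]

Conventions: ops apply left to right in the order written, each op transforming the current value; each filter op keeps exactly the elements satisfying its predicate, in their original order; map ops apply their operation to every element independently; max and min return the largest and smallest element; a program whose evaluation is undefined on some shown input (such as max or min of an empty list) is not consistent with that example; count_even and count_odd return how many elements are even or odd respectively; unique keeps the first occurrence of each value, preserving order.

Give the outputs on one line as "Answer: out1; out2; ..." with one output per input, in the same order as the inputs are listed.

Execution, op by op:
  [33, -43, 20, -4, 11, 40, -49, 11] -> [33, -43, 11, -49, 11] -> [33, -43, 11, -49] -> [33, 11, -43, -49] -> [42, 20, -34, -40] -> -40
  [16, -41, -29, 22, 34, 36, 18] -> [-41, -29] -> [-41, -29] -> [-29, -41] -> [-20, -32] -> -32
  [-41, 42, -23, -28] -> [-41, -23] -> [-41, -23] -> [-23, -41] -> [-14, -32] -> -32
  [23, 50, 7, -41, 33, 40, 5] -> [23, 7, -41, 33, 5] -> [23, 7, -41, 33, 5] -> [33, 23, 7, 5, -41] -> [42, 32, 16, 14, -32] -> -32
  [-17, 31, -36, -7, -4, 3] -> [-17, 31, -7, 3] -> [-17, 31, -7, 3] -> [31, 3, -7, -17] -> [40, 12, 2, -8] -> -8
  [-7, -22, -35, 16, -14, -26, -30, 37, 2] -> [-7, -35, 37] -> [-7, -35, 37] -> [37, -7, -35] -> [46, 2, -26] -> -26

-40; -32; -32; -32; -8; -26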